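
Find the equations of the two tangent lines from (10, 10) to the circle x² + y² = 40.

Write the tangent as mx − y + (10 − m·(10)) = 0 and set its distance from the centre to 2√10:
(−10m − (−10))² = 40(m² + 1)
3m² − 10m + 3 = 0, so m = 1/3 or m = 3.
Through (10, 10) these give x − 3y = −20 and 3x − y = 20.

x − 3y = −20 and 3x − y = 20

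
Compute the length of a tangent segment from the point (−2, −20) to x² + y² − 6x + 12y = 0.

Centre (3, −6), r² = 45. |PO|² = (−5)² + (−14)² = 221.
By the tangent–radius right angle, tangent length = √(|PO|² − r²) = √176 = 4√11.

4√11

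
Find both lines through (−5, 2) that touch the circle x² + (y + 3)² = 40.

3x − y = −17 and x − 3y = −11

Let a tangent through (−5, 2) have slope m. Its distance from (0, −3) must equal 2√10:
[m·(5) − (−5)]² = 40(m² + 1)
3m² − 10m + 3 = 0, so m = 3 or m = 1/3.
Through (−5, 2) these give 3x − y = −17 and x − 3y = −11.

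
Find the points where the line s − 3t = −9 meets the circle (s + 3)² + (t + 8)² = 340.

Express t = (9 + s)/3 and substitute into the circle:
10s² + 120s − 1890 = 0  ⟹  s² + 12s − 189 = 0
s = 9 or s = −21, giving (9, 6) and (−21, −4).

(−21, −4) and (9, 6)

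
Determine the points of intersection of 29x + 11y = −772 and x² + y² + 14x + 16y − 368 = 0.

(−27, 1) and (−16, −28)

Substitute y = (−772 − 29x)/11:
962x² + 41366x + 415584 = 0  ⟹  x² + 43x + 432 = 0
x = −16 or x = −27, giving (−16, −28) and (−27, 1).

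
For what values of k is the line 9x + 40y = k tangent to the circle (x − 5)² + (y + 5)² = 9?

k = −278 or k = −32

For a tangent, require d(centre, line) = r = 3.
|9·5 + 40·(−5) − k| / √1681 = 3
|k − (−155)| = 3·41, so k = −32 or k = −278.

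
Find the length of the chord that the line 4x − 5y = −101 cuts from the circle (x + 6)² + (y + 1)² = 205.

The distance from (−6, −1) to the line is 82/√41, and r² = 205.
Chord = 2√(r² − d²) = 2·√(41) = 2√41.

2√41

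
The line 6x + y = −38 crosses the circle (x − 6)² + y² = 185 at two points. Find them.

(−7, 4) and (−5, −8)

Express y = −6x − 38 and substitute into the circle:
37x² + 444x + 1295 = 0  ⟹  x² + 12x + 35 = 0
x = −5 or x = −7, giving (−5, −8) and (−7, 4).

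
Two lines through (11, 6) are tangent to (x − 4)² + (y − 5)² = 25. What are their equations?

A line y − (6) = m(x − (11)) is tangent when its distance from (4, 5) is 5:
(−7m − (−1))² = 25(m² + 1)
12m² − 7m − 12 = 0, so m = −3/4 or m = 4/3.
Through (11, 6) these give 3x + 4y = 57 and 4x − 3y = 26.

3x + 4y = 57 and 4x − 3y = 26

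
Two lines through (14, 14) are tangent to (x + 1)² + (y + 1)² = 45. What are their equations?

x − 2y = −14 and 2x − y = 14

Let a tangent through (14, 14) have slope m. Its distance from (−1, −1) must equal 3√5:
(−15m − (−15))² = 45(m² + 1)
2m² − 5m + 2 = 0, so m = 1/2 or m = 2.
With m = 1/2: x − 2y = −14. With m = 2: 2x − y = 14.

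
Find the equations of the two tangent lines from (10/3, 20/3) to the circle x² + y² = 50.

x + y = 10 and x + 7y = 50

A line y − (20/3) = m(x − (10/3)) is tangent when its distance from (0, 0) is 5√2:
[m·(−10/3) − (−20/3)]² = 50(m² + 1)
7m² + 8m + 1 = 0, so m = −1 or m = −1/7.
With m = −1: x + y = 10. With m = −1/7: x + 7y = 50.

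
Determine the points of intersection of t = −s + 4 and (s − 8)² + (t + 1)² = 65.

Express t = −s + 4 and substitute into the circle:
2s² − 26s + 24 = 0  ⟹  s² − 13s + 12 = 0
s = 12 or s = 1, giving (12, −8) and (1, 3).

(1, 3) and (12, −8)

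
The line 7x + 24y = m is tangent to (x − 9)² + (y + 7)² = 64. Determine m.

The line touches the circle iff its distance from (9, −7) is 8:
|7·9 + 24·(−7) − m| / √625 = 8
|m − (−105)| = 8·25, so m = 95 or m = −305.

m = −305 or m = 95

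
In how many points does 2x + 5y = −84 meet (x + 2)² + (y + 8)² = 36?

0

Substituting the line into the circle gives 29x² + 276x + 1136 = 0.
Discriminant = (276)² − 4·29·(1136) = −55600 < 0.
No real roots: the line does not meet the circle.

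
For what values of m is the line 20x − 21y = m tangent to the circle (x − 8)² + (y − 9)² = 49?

m = −232 or m = 174

Tangency holds when the distance from the centre (8, 9) to the line equals the radius 7:
|20·8 − 21·9 − m| / √841 = 7
|m − (−29)| = 7·29, so m = 174 or m = −232.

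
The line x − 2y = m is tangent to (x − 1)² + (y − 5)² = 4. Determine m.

The line touches the circle iff its distance from (1, 5) is 2:
|1·1 − 2·5 − m| / √5 = 2
|m − (−9)| = 2√5.

m = −9 ± 2√5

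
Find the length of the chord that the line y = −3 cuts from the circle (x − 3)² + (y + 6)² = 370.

38

From the line, y = −3. Substituting:
x² − 6x − 352 = 0
x = 22 or x = −16, giving (22, −3) and (−16, −3).
Chord length = distance between (22, −3) and (−16, −3) = √1444 = 38.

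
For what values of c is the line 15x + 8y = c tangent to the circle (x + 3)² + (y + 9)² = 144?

c = −321 or c = 87

Tangency holds when the distance from the centre (−3, −9) to the line equals the radius 12:
|15·(−3) + 8·(−9) − c| / √289 = 12
|c − (−117)| = 12·17, so c = 87 or c = −321.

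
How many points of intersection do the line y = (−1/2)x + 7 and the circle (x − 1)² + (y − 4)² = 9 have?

d² = (1·1 + 2·4 − (14))²/5 = 5; r² = 9.
Since d² < r², the line cuts the circle twice.

2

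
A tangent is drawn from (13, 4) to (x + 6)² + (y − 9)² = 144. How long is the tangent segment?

11√2

With centre O = (−6, 9), |OP|² = 386 and r² = 144.
The tangent meets the radius at right angles, so tangent² = |PO|² − r² = 386 − 144 = 242.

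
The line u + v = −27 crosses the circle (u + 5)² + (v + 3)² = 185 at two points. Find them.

(−16, −11) and (−13, −14)

From the line, v = −u − 27. Substituting:
2u² + 58u + 416 = 0  ⟹  u² + 29u + 208 = 0
u = −13 or u = −16, giving (−13, −14) and (−16, −11).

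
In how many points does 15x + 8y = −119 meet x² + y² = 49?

d² = (15·0 + 8·0 − (−119))²/289 = 49; r² = 49.
Since d² = r², the line is tangent.

1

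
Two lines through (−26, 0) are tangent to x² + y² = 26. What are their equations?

Let a tangent through (−26, 0) have slope m. Its distance from (0, 0) must equal √26:
[m·(26) − (0)]² = 26(m² + 1)
25m² − 1 = 0, so m = 1/5 or m = −1/5.
With m = 1/5: x − 5y = −26. With m = −1/5: x + 5y = −26.

x − 5y = −26 and x + 5y = −26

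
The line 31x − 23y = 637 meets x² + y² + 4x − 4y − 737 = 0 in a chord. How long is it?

√1490

Centre (−2, 2), r² = 745. Perpendicular distance d from centre to line = |−745| / √1490 = 745/√1490.
Chord = 2√(r² − d²) = 2·√(745/2) = √1490.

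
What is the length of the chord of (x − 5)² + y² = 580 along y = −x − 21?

The distance from (5, 0) to the line is 26/√2, and r² = 580.
Half the chord is √(r² − d²) = √(242), so the full chord is 22√2.

22√2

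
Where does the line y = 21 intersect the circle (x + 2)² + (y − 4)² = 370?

Substitute y = 21:
x² + 4x − 77 = 0
x = 7 or x = −11, giving (7, 21) and (−11, 21).

(−11, 21) and (7, 21)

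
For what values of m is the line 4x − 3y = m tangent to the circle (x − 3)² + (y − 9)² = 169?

The line touches the circle iff its distance from (3, 9) is 13:
|4·3 − 3·9 − m| / √25 = 13
|m − (−15)| = 13·5, so m = 50 or m = −80.

m = −80 or m = 50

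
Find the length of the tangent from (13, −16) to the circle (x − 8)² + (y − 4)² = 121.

Centre (8, 4), r² = 121. |PO|² = (5)² + (−20)² = 425.
Power of the point: PT² = |PO|² − r² = 304, so PT = 4√19.

4√19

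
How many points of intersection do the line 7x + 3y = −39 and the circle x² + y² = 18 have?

Centre (0, 0), r² = 18. Distance² from centre to line = (39)²/58 = 1521/58.
Since d² > r², the line lies outside the circle.

0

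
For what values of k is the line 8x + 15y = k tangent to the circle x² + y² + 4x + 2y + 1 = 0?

k = −65 or k = 3

The line touches the circle iff its distance from (−2, −1) is 2:
|8·(−2) + 15·(−1) − k| / √289 = 2
|k − (−31)| = 2·17, so k = 3 or k = −65.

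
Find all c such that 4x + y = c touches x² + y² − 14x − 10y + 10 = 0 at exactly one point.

For a tangent, require d(centre, line) = r = 8.
|4·7 + 1·5 − c| / √17 = 8
|c − (33)| = 8√17.

c = 33 ± 8√17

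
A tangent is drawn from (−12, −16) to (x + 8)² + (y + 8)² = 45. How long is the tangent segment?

Centre (−8, −8), r² = 45. |PO|² = (−4)² + (−8)² = 80.
The tangent meets the radius at right angles, so tangent² = |PO|² − r² = 80 − 45 = 35.

√35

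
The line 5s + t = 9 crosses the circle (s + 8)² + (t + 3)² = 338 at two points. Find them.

(−1, 14) and (5, −16)

Express t = −5s + 9 and substitute into the circle:
26s² − 104s − 130 = 0  ⟹  s² − 4s − 5 = 0
s = 5 or s = −1, giving (5, −16) and (−1, 14).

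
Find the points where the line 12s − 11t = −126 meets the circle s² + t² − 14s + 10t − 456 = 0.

(−16, −6) and (6, 18)

Substitute t = (126 + 12s)/11:
265s² + 2650s − 25440 = 0  ⟹  s² + 10s − 96 = 0
s = 6 or s = −16, giving (6, 18) and (−16, −6).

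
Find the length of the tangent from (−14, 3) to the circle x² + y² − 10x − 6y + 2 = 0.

Centre (5, 3), r² = 32. |PO|² = (−19)² + (0)² = 361.
The tangent meets the radius at right angles, so tangent² = |PO|² − r² = 361 − 32 = 329.

√329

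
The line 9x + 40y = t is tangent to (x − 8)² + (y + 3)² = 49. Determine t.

t = −335 or t = 239

Tangency holds when the distance from the centre (8, −3) to the line equals the radius 7:
|9·8 + 40·(−3) − t| / √1681 = 7
|t − (−48)| = 7·41, so t = 239 or t = −335.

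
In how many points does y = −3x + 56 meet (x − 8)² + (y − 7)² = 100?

2

Centre (8, 7), r² = 100. Distance² from centre to line = (−25)²/10 = 125/2.
Since d² < r², the line cuts the circle twice.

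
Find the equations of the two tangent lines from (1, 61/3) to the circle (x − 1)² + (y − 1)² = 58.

A line y − (61/3) = m(x − (1)) is tangent when its distance from (1, 1) is √58:
(0m − (−58/3))² = 58(m² + 1)
9m² − 49 = 0, so m = 7/3 or m = −7/3.
Through (1, 61/3) these give 7x − 3y = −54 and 7x + 3y = 68.

7x − 3y = −54 and 7x + 3y = 68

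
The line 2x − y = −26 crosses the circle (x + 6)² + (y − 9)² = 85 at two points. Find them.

(−12, 2) and (−4, 18)

Express y = 2x + 26 and substitute into the circle:
5x² + 80x + 240 = 0  ⟹  x² + 16x + 48 = 0
x = −4 or x = −12, giving (−4, 18) and (−12, 2).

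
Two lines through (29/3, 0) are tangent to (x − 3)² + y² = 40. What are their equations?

3x + y = 29 and 3x − y = 29

A line y − (0) = m(x − (29/3)) is tangent when its distance from (3, 0) is 2√10:
(−20/3m − (0))² = 40(m² + 1)
m² − 9 = 0, so m = −3 or m = 3.
With m = −3: 3x + y = 29. With m = 3: 3x − y = 29.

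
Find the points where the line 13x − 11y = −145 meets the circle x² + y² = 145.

From the line, y = (145 + 13x)/11. Substituting:
290x² + 3770x + 3480 = 0  ⟹  x² + 13x + 12 = 0
x = −1 or x = −12, giving (−1, 12) and (−12, −1).

(−12, −1) and (−1, 12)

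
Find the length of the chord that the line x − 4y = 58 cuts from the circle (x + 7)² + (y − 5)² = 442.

2√17

From the line, y = (−58 + x)/4. Substituting:
17x² + 68x − 204 = 0  ⟹  x² + 4x − 12 = 0
x = 2 or x = −6, giving (2, −14) and (−6, −16).
|(2, −14) − (−6, −16)| = √((8)² + (2)²) = 2√17.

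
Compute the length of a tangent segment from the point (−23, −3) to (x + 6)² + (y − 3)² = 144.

With centre O = (−6, 3), |OP|² = 325 and r² = 144.
The tangent meets the radius at right angles, so tangent² = |PO|² − r² = 325 − 144 = 181.

√181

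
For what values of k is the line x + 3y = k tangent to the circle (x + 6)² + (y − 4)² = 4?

For a tangent, require d(centre, line) = r = 2.
|1·(−6) + 3·4 − k| / √10 = 2
|k − (6)| = 2√10.

k = 6 ± 2√10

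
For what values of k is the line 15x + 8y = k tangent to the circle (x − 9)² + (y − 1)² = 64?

k = 7 or k = 279

Tangency holds when the distance from the centre (9, 1) to the line equals the radius 8:
|15·9 + 8·1 − k| / √289 = 8
|k − (143)| = 8·17, so k = 279 or k = 7.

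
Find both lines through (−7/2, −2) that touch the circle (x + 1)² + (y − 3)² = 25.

4x + 3y = −20 and y = −2

Write the tangent as mx − y + (−2 − m·(−7/2)) = 0 and set its distance from the centre to 5:
[m·(5/2) − (5)]² = 25(m² + 1)
3m² + 4m = 0, so m = −4/3 or m = 0.
Through (−7/2, −2) these give 4x + 3y = −20 and y = −2.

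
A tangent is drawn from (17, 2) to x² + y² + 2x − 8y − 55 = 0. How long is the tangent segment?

16

The centre is (−1, 4) and r = 6√2. The square of the distance from P to the centre is 324 + 4 = 328.
Power of the point: PT² = |PO|² − r² = 256, so PT = 16.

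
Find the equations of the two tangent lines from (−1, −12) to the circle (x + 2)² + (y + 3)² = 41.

Let a tangent through (−1, −12) have slope m. Its distance from (−2, −3) must equal √41:
(−1m − (9))² = 41(m² + 1)
20m² − 9m − 20 = 0, so m = −4/5 or m = 5/4.
With m = −4/5: 4x + 5y = −64. With m = 5/4: 5x − 4y = 43.

4x + 5y = −64 and 5x − 4y = 43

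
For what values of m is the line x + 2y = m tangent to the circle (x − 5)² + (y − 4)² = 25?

m = 13 ± 5√5

For a tangent, require d(centre, line) = r = 5.
|1·5 + 2·4 − m| / √5 = 5
|m − (13)| = 5√5.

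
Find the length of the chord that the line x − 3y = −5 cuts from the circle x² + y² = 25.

Substitute y = (5 + x)/3:
10x² + 10x − 200 = 0  ⟹  x² + x − 20 = 0
x = 4 or x = −5, giving (4, 3) and (−5, 0).
|(4, 3) − (−5, 0)| = √((9)² + (3)²) = 3√10.

3√10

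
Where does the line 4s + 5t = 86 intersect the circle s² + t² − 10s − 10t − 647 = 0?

(−11, 26) and (29, −6)

Express t = (86 − 4s)/5 and substitute into the circle:
41s² − 738s − 13079 = 0  ⟹  s² − 18s − 319 = 0
s = 29 or s = −11, giving (29, −6) and (−11, 26).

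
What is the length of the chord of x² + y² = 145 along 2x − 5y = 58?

2√29

Centre (0, 0), r² = 145. Perpendicular distance d from centre to line = |−58| / √29 = 58/√29.
Chord = 2√(r² − d²) = 2·√(29) = 2√29.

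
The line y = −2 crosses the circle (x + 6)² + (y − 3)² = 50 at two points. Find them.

(−11, −2) and (−1, −2)

Substitute y = −2:
x² + 12x + 11 = 0
x = −1 or x = −11, giving (−1, −2) and (−11, −2).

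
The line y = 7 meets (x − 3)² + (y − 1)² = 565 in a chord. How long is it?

From the line, y = 7. Substituting:
x² − 6x − 520 = 0
x = 26 or x = −20, giving (26, 7) and (−20, 7).
Chord length = distance between (26, 7) and (−20, 7) = √2116 = 46.

46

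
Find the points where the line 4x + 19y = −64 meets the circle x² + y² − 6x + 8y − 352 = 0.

Substitute y = (−64 − 4x)/19:
377x² − 2262x − 132704 = 0  ⟹  x² − 6x − 352 = 0
x = 22 or x = −16, giving (22, −8) and (−16, 0).

(−16, 0) and (22, −8)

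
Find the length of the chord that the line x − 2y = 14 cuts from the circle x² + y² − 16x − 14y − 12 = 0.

From the line, y = (−14 + x)/2. Substituting:
5x² − 120x + 540 = 0  ⟹  x² − 24x + 108 = 0
x = 18 or x = 6, giving (18, 2) and (6, −4).
|(18, 2) − (6, −4)| = √((12)² + (6)²) = 6√5.

6√5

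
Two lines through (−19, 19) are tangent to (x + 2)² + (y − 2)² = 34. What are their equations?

Write the tangent as mx − y + (19 − m·(−19)) = 0 and set its distance from the centre to √34:
(17m − (−17))² = 34(m² + 1)
15m² + 34m + 15 = 0, so m = −5/3 or m = −3/5.
With m = −5/3: 5x + 3y = −38. With m = −3/5: 3x + 5y = 38.

5x + 3y = −38 and 3x + 5y = 38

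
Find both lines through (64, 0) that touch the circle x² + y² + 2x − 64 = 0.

x − 8y = 64 and x + 8y = 64

Let a tangent through (64, 0) have slope m. Its distance from (−1, 0) must equal √65:
[m·(−65) − (0)]² = 65(m² + 1)
64m² − 1 = 0, so m = 1/8 or m = −1/8.
With m = 1/8: x − 8y = 64. With m = −1/8: x + 8y = 64.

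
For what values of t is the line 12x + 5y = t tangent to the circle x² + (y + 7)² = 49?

t = −126 or t = 56

Tangency holds when the distance from the centre (0, −7) to the line equals the radius 7:
|12·0 + 5·(−7) − t| / √169 = 7
|t − (−35)| = 7·13, so t = 56 or t = −126.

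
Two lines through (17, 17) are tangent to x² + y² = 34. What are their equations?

Write the tangent as mx − y + (17 − m·(17)) = 0 and set its distance from the centre to √34:
[m·(−17) − (−17)]² = 34(m² + 1)
15m² − 34m + 15 = 0, so m = 5/3 or m = 3/5.
With m = 5/3: 5x − 3y = 34. With m = 3/5: 3x − 5y = −34.

5x − 3y = 34 and 3x − 5y = −34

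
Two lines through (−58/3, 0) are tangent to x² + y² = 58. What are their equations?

3x − 7y = −58 and 3x + 7y = −58

Write the tangent as mx − y + (0 − m·(−58/3)) = 0 and set its distance from the centre to √58:
(58/3m − (0))² = 58(m² + 1)
49m² − 9 = 0, so m = 3/7 or m = −3/7.
Through (−58/3, 0) these give 3x − 7y = −58 and 3x + 7y = −58.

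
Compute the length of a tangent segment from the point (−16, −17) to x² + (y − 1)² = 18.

With centre O = (0, 1), |OP|² = 580 and r² = 18.
By the tangent–radius right angle, tangent length = √(|PO|² − r²) = √562.

√562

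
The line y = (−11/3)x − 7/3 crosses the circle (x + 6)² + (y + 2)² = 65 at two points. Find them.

Express y = (−7 − 11x)/3 and substitute into the circle:
130x² + 130x − 260 = 0  ⟹  x² + x − 2 = 0
x = 1 or x = −2, giving (1, −6) and (−2, 5).

(−2, 5) and (1, −6)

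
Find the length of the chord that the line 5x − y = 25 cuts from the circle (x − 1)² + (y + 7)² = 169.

The distance from (1, −7) to the line is 13/√26, and r² = 169.
Chord = 2√(r² − d²) = 2·√(325/2) = 5√26.

5√26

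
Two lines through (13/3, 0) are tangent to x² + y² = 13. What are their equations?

Let a tangent through (13/3, 0) have slope m. Its distance from (0, 0) must equal √13:
[m·(−13/3) − (0)]² = 13(m² + 1)
4m² − 9 = 0, so m = −3/2 or m = 3/2.
With m = −3/2: 3x + 2y = 13. With m = 3/2: 3x − 2y = 13.

3x + 2y = 13 and 3x − 2y = 13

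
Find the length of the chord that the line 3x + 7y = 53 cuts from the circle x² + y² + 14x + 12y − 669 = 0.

The distance from (−7, −6) to the line is 116/√58, and r² = 754.
Half the chord is √(r² − d²) = √(522), so the full chord is 6√58.

6√58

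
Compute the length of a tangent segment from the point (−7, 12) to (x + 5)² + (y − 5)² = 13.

Centre (−5, 5), r² = 13. |PO|² = (−2)² + (7)² = 53.
By the tangent–radius right angle, tangent length = √(|PO|² − r²) = √40 = 2√10.

2√10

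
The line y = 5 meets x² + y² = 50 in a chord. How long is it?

10

Centre (0, 0), r² = 50. Perpendicular distance d from centre to line = |−5| / √1 = 5.
Chord = 2√(r² − d²) = 2·√(25) = 10.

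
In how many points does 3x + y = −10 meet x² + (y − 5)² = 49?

Centre (0, 5), r² = 49. Distance² from centre to line = (15)²/10 = 45/2.
Since d² < r², the line cuts the circle twice.

2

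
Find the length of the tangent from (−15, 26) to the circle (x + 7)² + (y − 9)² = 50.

√303

With centre O = (−7, 9), |OP|² = 353 and r² = 50.
Power of the point: PT² = |PO|² − r² = 303, so PT = √303.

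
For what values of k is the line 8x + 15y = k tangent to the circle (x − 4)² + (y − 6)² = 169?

Tangency holds when the distance from the centre (4, 6) to the line equals the radius 13:
|8·4 + 15·6 − k| / √289 = 13
|k − (122)| = 13·17, so k = 343 or k = −99.

k = −99 or k = 343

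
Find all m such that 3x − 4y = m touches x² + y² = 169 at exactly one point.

m = −65 or m = 65

The line touches the circle iff its distance from (0, 0) is 13:
|3·0 − 4·0 − m| / √25 = 13
|m| = 13·5, so m = 65 or m = −65.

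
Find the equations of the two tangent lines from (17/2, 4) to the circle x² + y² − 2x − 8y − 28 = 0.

Write the tangent as mx − y + (4 − m·(17/2)) = 0 and set its distance from the centre to 3√5:
[m·(−15/2) − (0)]² = 45(m² + 1)
m² − 4 = 0, so m = −2 or m = 2.
With m = −2: 2x + y = 21. With m = 2: 2x − y = 13.

2x + y = 21 and 2x − y = 13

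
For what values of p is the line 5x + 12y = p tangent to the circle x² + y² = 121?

For a tangent, require d(centre, line) = r = 11.
|5·0 + 12·0 − p| / √169 = 11
|p| = 11·13, so p = 143 or p = −143.

p = −143 or p = 143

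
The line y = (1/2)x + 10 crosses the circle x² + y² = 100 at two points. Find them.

(−8, 6) and (0, 10)

Express y = (20 + x)/2 and substitute into the circle:
5x² + 40x = 0  ⟹  x² + 8x = 0
x = 0 or x = −8, giving (0, 10) and (−8, 6).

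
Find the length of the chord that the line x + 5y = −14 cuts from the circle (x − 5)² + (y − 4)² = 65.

√26

Express y = (−14 − x)/5 and substitute into the circle:
26x² − 182x + 156 = 0  ⟹  x² − 7x + 6 = 0
x = 6 or x = 1, giving (6, −4) and (1, −3).
|(6, −4) − (1, −3)| = √((5)² + (−1)²) = √26.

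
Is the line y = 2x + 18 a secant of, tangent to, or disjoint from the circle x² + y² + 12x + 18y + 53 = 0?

Substituting the line into the circle gives 5x² + 120x + 701 = 0.
Discriminant = (120)² − 4·5·(701) = 380 > 0.
Two real roots: the line is a secant.

secant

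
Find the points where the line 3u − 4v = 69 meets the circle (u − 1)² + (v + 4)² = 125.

From the line, v = (−69 + 3u)/4. Substituting:
25u² − 350u + 825 = 0  ⟹  u² − 14u + 33 = 0
u = 11 or u = 3, giving (11, −9) and (3, −15).

(3, −15) and (11, −9)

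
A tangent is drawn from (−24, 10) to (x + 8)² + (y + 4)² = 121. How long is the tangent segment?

√331

The centre is (−8, −4) and r = 11. The square of the distance from P to the centre is 256 + 196 = 452.
By the tangent–radius right angle, tangent length = √(|PO|² − r²) = √331.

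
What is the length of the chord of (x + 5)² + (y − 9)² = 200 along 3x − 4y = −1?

The distance from (−5, 9) to the line is 50/√25, and r² = 200.
Half the chord is √(r² − d²) = √(100), so the full chord is 20.

20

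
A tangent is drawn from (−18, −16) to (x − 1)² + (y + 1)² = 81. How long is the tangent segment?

Centre (1, −1), r² = 81. |PO|² = (−19)² + (−15)² = 586.
The tangent meets the radius at right angles, so tangent² = |PO|² − r² = 586 − 81 = 505.

√505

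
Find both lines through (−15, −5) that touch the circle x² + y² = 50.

A line y − (−5) = m(x − (−15)) is tangent when its distance from (0, 0) is 5√2:
[m·(15) − (5)]² = 50(m² + 1)
7m² − 6m − 1 = 0, so m = 1 or m = −1/7.
With m = 1: x − y = −10. With m = −1/7: x + 7y = −50.

x − y = −10 and x + 7y = −50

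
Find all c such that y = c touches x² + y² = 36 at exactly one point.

The line touches the circle iff its distance from (0, 0) is 6:
|0·0 + 1·0 − c| / √1 = 6
|c| = 6, so c = 6 or c = −6.

c = −6 or c = 6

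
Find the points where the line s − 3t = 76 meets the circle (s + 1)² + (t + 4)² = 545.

From the line, t = (−76 + s)/3. Substituting:
10s² − 110s − 800 = 0  ⟹  s² − 11s − 80 = 0
s = 16 or s = −5, giving (16, −20) and (−5, −27).

(−5, −27) and (16, −20)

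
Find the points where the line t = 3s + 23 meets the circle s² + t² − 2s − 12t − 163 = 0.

Substitute t = 3s + 23:
10s² + 100s + 90 = 0  ⟹  s² + 10s + 9 = 0
s = −1 or s = −9, giving (−1, 20) and (−9, −4).

(−9, −4) and (−1, 20)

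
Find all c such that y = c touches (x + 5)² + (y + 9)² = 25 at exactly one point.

c = −14 or c = −4

The line touches the circle iff its distance from (−5, −9) is 5:
|0·(−5) + 1·(−9) − c| / √1 = 5
|c − (−9)| = 5, so c = −4 or c = −14.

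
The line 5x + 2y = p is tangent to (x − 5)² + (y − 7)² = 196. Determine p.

p = 39 ± 14√29

The line touches the circle iff its distance from (5, 7) is 14:
|5·5 + 2·7 − p| / √29 = 14
|p − (39)| = 14√29.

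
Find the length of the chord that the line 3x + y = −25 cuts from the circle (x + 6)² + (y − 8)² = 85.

The distance from (−6, 8) to the line is 15/√10, and r² = 85.
Half the chord is √(r² − d²) = √(125/2), so the full chord is 5√10.

5√10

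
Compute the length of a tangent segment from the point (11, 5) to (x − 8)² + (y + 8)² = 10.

2√42

Centre (8, −8), r² = 10. |PO|² = (3)² + (13)² = 178.
By the tangent–radius right angle, tangent length = √(|PO|² − r²) = √168 = 2√42.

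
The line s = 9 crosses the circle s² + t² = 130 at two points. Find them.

(9, −7) and (9, 7)

The line gives s = 9. Substituting into the circle:
t² − 49 = 0
t = 7 or t = −7, giving (9, 7) and (9, −7).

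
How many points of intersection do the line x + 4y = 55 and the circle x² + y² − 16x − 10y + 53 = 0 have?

0

Substituting the line into the circle gives 17x² − 326x + 1673 = 0.
Discriminant = (−326)² − 4·17·(1673) = −7488 < 0.
No real roots: the line does not meet the circle.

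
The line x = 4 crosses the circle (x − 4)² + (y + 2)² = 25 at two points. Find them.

The line gives x = 4. Substituting into the circle:
y² + 4y − 21 = 0
y = 3 or y = −7, giving (4, 3) and (4, −7).

(4, −7) and (4, 3)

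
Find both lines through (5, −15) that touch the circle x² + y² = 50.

A line y − (−15) = m(x − (5)) is tangent when its distance from (0, 0) is 5√2:
(−5m − (15))² = 50(m² + 1)
m² − 6m − 7 = 0, so m = 7 or m = −1.
With m = 7: 7x − y = 50. With m = −1: x + y = −10.

7x − y = 50 and x + y = −10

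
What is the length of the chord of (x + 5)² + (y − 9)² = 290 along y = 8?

The distance from (−5, 9) to the line is 1, and r² = 290.
Half the chord is √(r² − d²) = √(289), so the full chord is 34.

34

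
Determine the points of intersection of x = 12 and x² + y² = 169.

(12, −5) and (12, 5)

The line gives x = 12. Substituting into the circle:
y² − 25 = 0
y = 5 or y = −5, giving (12, 5) and (12, −5).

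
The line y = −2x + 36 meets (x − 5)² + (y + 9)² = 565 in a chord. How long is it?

Express y = −2x + 36 and substitute into the circle:
5x² − 190x + 1485 = 0  ⟹  x² − 38x + 297 = 0
x = 27 or x = 11, giving (27, −18) and (11, 14).
Chord length = distance between (27, −18) and (11, 14) = √1280 = 16√5.

16√5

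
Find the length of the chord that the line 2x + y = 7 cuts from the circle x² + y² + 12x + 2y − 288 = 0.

14√5

The distance from (−6, −1) to the line is 20/√5, and r² = 325.
Half the chord is √(r² − d²) = √(245), so the full chord is 14√5.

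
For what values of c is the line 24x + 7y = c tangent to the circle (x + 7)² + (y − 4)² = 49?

For a tangent, require d(centre, line) = r = 7.
|24·(−7) + 7·4 − c| / √625 = 7
|c − (−140)| = 7·25, so c = 35 or c = −315.

c = −315 or c = 35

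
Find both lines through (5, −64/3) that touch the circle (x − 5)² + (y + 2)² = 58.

Write the tangent as mx − y + (−64/3 − m·(5)) = 0 and set its distance from the centre to √58:
(0m − (58/3))² = 58(m² + 1)
9m² − 49 = 0, so m = −7/3 or m = 7/3.
Through (5, −64/3) these give 7x + 3y = −29 and 7x − 3y = 99.

7x + 3y = −29 and 7x − 3y = 99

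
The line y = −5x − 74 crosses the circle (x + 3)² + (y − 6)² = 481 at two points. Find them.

Substitute y = −5x − 74:
26x² + 806x + 5928 = 0  ⟹  x² + 31x + 228 = 0
x = −12 or x = −19, giving (−12, −14) and (−19, 21).

(−19, 21) and (−12, −14)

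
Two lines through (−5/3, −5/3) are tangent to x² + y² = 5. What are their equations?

Let a tangent through (−5/3, −5/3) have slope m. Its distance from (0, 0) must equal √5:
(5/3m − (5/3))² = 5(m² + 1)
2m² + 5m + 2 = 0, so m = −1/2 or m = −2.
With m = −1/2: x + 2y = −5. With m = −2: 2x + y = −5.

x + 2y = −5 and 2x + y = −5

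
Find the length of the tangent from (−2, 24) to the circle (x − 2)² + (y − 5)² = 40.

√337

Centre (2, 5), r² = 40. |PO|² = (−4)² + (19)² = 377.
By the tangent–radius right angle, tangent length = √(|PO|² − r²) = √337.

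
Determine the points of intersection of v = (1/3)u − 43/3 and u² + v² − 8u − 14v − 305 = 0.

(7, −12) and (13, −10)

From the line, v = (−43 + u)/3. Substituting:
10u² − 200u + 910 = 0  ⟹  u² − 20u + 91 = 0
u = 13 or u = 7, giving (13, −10) and (7, −12).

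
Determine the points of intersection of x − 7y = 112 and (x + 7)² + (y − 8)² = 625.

Express y = (−112 + x)/7 and substitute into the circle:
50x² + 350x = 0  ⟹  x² + 7x = 0
x = 0 or x = −7, giving (0, −16) and (−7, −17).

(−7, −17) and (0, −16)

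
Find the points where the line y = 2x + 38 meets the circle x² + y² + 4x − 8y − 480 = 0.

From the line, y = 2x + 38. Substituting:
5x² + 140x + 660 = 0  ⟹  x² + 28x + 132 = 0
x = −6 or x = −22, giving (−6, 26) and (−22, −6).

(−22, −6) and (−6, 26)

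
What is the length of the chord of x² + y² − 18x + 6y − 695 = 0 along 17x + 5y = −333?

√314

Centre (9, −3), r² = 785. Perpendicular distance d from centre to line = |471| / √314 = 471/√314.
Half the chord is √(r² − d²) = √(157/2), so the full chord is √314.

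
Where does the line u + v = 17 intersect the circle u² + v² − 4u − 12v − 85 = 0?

Express v = −u + 17 and substitute into the circle:
2u² − 26u = 0  ⟹  u² − 13u = 0
u = 13 or u = 0, giving (13, 4) and (0, 17).

(0, 17) and (13, 4)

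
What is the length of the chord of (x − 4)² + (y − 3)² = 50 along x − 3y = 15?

Express y = (−15 + x)/3 and substitute into the circle:
10x² − 120x + 270 = 0  ⟹  x² − 12x + 27 = 0
x = 9 or x = 3, giving (9, −2) and (3, −4).
Chord length = distance between (9, −2) and (3, −4) = √40 = 2√10.

2√10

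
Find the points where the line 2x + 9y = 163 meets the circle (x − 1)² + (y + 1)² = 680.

(−13, 21) and (23, 13)

Express y = (163 − 2x)/9 and substitute into the circle:
85x² − 850x − 25415 = 0  ⟹  x² − 10x − 299 = 0
x = 23 or x = −13, giving (23, 13) and (−13, 21).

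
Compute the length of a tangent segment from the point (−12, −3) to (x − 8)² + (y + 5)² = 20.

With centre O = (8, −5), |OP|² = 404 and r² = 20.
Power of the point: PT² = |PO|² − r² = 384, so PT = 8√6.

8√6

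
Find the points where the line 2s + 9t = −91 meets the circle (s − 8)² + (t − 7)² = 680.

(−14, −7) and (22, −15)

Substitute t = (−91 − 2s)/9:
85s² − 680s − 26180 = 0  ⟹  s² − 8s − 308 = 0
s = 22 or s = −14, giving (22, −15) and (−14, −7).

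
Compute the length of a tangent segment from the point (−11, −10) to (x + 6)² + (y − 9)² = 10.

2√94

Centre (−6, 9), r² = 10. |PO|² = (−5)² + (−19)² = 386.
The tangent meets the radius at right angles, so tangent² = |PO|² − r² = 386 − 10 = 376.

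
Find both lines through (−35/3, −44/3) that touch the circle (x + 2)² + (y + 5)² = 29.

A line y − (−44/3) = m(x − (−35/3)) is tangent when its distance from (−2, −5) is √29:
[m·(29/3) − (29/3)]² = 29(m² + 1)
10m² − 29m + 10 = 0, so m = 2/5 or m = 5/2.
Through (−35/3, −44/3) these give 2x − 5y = 50 and 5x − 2y = −29.

2x − 5y = 50 and 5x − 2y = −29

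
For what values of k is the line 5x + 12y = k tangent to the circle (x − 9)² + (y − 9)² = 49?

k = 62 or k = 244

For a tangent, require d(centre, line) = r = 7.
|5·9 + 12·9 − k| / √169 = 7
|k − (153)| = 7·13, so k = 244 or k = 62.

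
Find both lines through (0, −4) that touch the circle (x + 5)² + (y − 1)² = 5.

A line y − (−4) = m(x − (0)) is tangent when its distance from (−5, 1) is √5:
[m·(−5) − (5)]² = 5(m² + 1)
2m² + 5m + 2 = 0, so m = −1/2 or m = −2.
Through (0, −4) these give x + 2y = −8 and 2x + y = −4.

x + 2y = −8 and 2x + y = −4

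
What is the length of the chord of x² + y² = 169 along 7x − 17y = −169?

The distance from (0, 0) to the line is 169/√338, and r² = 169.
Half the chord is √(r² − d²) = √(169/2), so the full chord is 13√2.

13√2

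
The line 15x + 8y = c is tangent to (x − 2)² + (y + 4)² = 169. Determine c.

c = −223 or c = 219

Tangency holds when the distance from the centre (2, −4) to the line equals the radius 13:
|15·2 + 8·(−4) − c| / √289 = 13
|c − (−2)| = 13·17, so c = 219 or c = −223.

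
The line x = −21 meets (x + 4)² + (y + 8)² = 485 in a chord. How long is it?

The line gives x = −21. Substituting into the circle:
y² + 16y − 132 = 0
y = 6 or y = −22, giving (−21, 6) and (−21, −22).
|(−21, 6) − (−21, −22)| = √((0)² + (28)²) = 28.

28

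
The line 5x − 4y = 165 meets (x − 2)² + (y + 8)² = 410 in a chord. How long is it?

Centre (2, −8), r² = 410. Perpendicular distance d from centre to line = |−123| / √41 = 123/√41.
Chord = 2√(r² − d²) = 2·√(41) = 2√41.

2√41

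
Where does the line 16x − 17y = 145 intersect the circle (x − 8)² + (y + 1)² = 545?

(−9, −17) and (25, 15)

Express y = (−145 + 16x)/17 and substitute into the circle:
545x² − 8720x − 122625 = 0  ⟹  x² − 16x − 225 = 0
x = 25 or x = −9, giving (25, 15) and (−9, −17).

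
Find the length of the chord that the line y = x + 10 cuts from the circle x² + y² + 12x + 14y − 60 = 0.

13√2

Centre (−6, −7), r² = 145. Perpendicular distance d from centre to line = |11| / √2 = 11/√2.
Chord = 2√(r² − d²) = 2·√(169/2) = 13√2.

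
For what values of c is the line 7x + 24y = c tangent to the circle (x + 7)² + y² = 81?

c = −274 or c = 176

The line touches the circle iff its distance from (−7, 0) is 9:
|7·(−7) + 24·0 − c| / √625 = 9
|c − (−49)| = 9·25, so c = 176 or c = −274.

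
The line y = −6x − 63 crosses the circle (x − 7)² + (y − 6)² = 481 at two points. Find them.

(−13, 15) and (−9, −9)

From the line, y = −6x − 63. Substituting:
37x² + 814x + 4329 = 0  ⟹  x² + 22x + 117 = 0
x = −9 or x = −13, giving (−9, −9) and (−13, 15).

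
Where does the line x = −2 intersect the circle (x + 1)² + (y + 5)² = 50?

The line gives x = −2. Substituting into the circle:
y² + 10y − 24 = 0
y = 2 or y = −12, giving (−2, 2) and (−2, −12).

(−2, −12) and (−2, 2)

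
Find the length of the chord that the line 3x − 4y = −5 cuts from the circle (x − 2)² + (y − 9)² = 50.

10

From the line, y = (5 + 3x)/4. Substituting:
25x² − 250x + 225 = 0  ⟹  x² − 10x + 9 = 0
x = 9 or x = 1, giving (9, 8) and (1, 2).
Chord length = distance between (9, 8) and (1, 2) = √100 = 10.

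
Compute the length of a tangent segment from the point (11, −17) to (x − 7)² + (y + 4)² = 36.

Centre (7, −4), r² = 36. |PO|² = (4)² + (−13)² = 185.
Power of the point: PT² = |PO|² − r² = 149, so PT = √149.

√149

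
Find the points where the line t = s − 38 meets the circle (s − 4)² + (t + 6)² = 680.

(6, −32) and (30, −8)

Express t = s − 38 and substitute into the circle:
2s² − 72s + 360 = 0  ⟹  s² − 36s + 180 = 0
s = 30 or s = 6, giving (30, −8) and (6, −32).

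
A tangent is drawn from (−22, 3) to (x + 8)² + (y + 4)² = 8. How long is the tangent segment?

With centre O = (−8, −4), |OP|² = 245 and r² = 8.
By the tangent–radius right angle, tangent length = √(|PO|² − r²) = √237.

√237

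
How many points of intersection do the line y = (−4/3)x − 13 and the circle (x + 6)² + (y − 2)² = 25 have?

d² = (4·(−6) + 3·2 − (−39))²/25 = 441/25; r² = 25.
Since d² < r², the line cuts the circle twice.

2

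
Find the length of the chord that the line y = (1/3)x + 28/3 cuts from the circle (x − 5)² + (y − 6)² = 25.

Substitute y = (28 + x)/3:
10x² − 70x + 100 = 0  ⟹  x² − 7x + 10 = 0
x = 5 or x = 2, giving (5, 11) and (2, 10).
Chord length = distance between (5, 11) and (2, 10) = √10 = √10.

√10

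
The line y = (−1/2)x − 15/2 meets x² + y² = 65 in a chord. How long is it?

4√5

Express y = (−15 − x)/2 and substitute into the circle:
5x² + 30x − 35 = 0  ⟹  x² + 6x − 7 = 0
x = 1 or x = −7, giving (1, −8) and (−7, −4).
|(1, −8) − (−7, −4)| = √((8)² + (−4)²) = 4√5.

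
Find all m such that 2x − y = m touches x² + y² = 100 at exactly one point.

m = ±10√5

The line touches the circle iff its distance from (0, 0) is 10:
|2·0 − 1·0 − m| / √5 = 10
|m| = 10√5.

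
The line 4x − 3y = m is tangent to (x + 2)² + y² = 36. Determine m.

Tangency holds when the distance from the centre (−2, 0) to the line equals the radius 6:
|4·(−2) − 3·0 − m| / √25 = 6
|m − (−8)| = 6·5, so m = 22 or m = −38.

m = −38 or m = 22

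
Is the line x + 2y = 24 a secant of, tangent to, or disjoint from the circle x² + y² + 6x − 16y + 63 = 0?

disjoint

Centre (−3, 8), r² = 10. Distance² from centre to line = (−11)²/5 = 121/5.
Since d² > r², the line lies outside the circle.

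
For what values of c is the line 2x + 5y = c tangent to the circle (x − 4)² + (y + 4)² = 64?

c = −12 ± 8√29

For a tangent, require d(centre, line) = r = 8.
|2·4 + 5·(−4) − c| / √29 = 8
|c − (−12)| = 8√29.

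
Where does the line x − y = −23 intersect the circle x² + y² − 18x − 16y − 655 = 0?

(−19, 4) and (13, 36)

Express y = x + 23 and substitute into the circle:
2x² + 12x − 494 = 0  ⟹  x² + 6x − 247 = 0
x = 13 or x = −19, giving (13, 36) and (−19, 4).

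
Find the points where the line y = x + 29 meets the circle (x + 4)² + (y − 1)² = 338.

Express y = x + 29 and substitute into the circle:
2x² + 64x + 462 = 0  ⟹  x² + 32x + 231 = 0
x = −11 or x = −21, giving (−11, 18) and (−21, 8).

(−21, 8) and (−11, 18)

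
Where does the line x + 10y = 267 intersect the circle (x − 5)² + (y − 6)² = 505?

From the line, y = (267 − x)/10. Substituting:
101x² − 1414x − 5151 = 0  ⟹  x² − 14x − 51 = 0
x = 17 or x = −3, giving (17, 25) and (−3, 27).

(−3, 27) and (17, 25)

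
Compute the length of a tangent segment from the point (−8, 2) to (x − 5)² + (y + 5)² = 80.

With centre O = (5, −5), |OP|² = 218 and r² = 80.
The tangent meets the radius at right angles, so tangent² = |PO|² − r² = 218 − 80 = 138.

√138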